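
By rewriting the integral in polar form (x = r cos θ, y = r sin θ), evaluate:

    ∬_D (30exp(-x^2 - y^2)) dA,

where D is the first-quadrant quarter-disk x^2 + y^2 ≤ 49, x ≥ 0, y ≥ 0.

The region D is 0 ≤ r ≤ 7, 0 ≤ θ ≤ π/2 in polar coordinates, where x = r cos(θ), y = r sin(θ), and dA = r dr dθ.

Under the substitution, the integrand becomes 30exp(-r^2), so

    ∬_D (30exp(-x^2 - y^2)) dA = ∫_{0}^{π/2} ∫_{0}^{7} (30exp(-r^2)) · r dr dθ.

Inner integral (in r): ∫_{0}^{7} (30exp(-r^2)) · r dr = 15 - 15exp(-49).

Outer integral (in θ): ∫_{0}^{π/2} (15 - 15exp(-49)) dθ = -15π (1 - exp(49))exp(-49)/2.

Therefore ∬_D (30exp(-x^2 - y^2)) dA = -15π (1 - exp(49))exp(-49)/2.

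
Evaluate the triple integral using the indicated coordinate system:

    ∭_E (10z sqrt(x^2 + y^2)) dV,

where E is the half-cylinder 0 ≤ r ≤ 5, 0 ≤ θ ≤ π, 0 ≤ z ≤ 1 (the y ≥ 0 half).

In cylindrical coordinates, x = r cos(θ), y = r sin(θ), z = z, and dV = r dr dθ dz.

The integrand becomes 10r z, so

    ∭_E (10z sqrt(x^2 + y^2)) dV = ∫_{0}^{π} ∫_{0}^{5} ∫_{0}^{1} (10r z) · r dz dr dθ.

Inner (z): 5r^2.
Middle (r from 0 to 5): 625/3.
Outer (θ): 625π/3.

Therefore the triple integral equals 625π/3.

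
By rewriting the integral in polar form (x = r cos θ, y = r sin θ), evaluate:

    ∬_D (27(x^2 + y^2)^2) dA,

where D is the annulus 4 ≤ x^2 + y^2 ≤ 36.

The region D is 2 ≤ r ≤ 6, 0 ≤ θ ≤ 2π in polar coordinates, where x = r cos(θ), y = r sin(θ), and dA = r dr dθ.

Under the substitution, the integrand becomes 27r^4, so

    ∬_D (27(x^2 + y^2)^2) dA = ∫_{0}^{2π} ∫_{2}^{6} (27r^4) · r dr dθ.

Inner integral (in r): ∫_{2}^{6} (27r^4) · r dr = 209664.

Outer integral (in θ): ∫_{0}^{2π} (209664) dθ = 419328π.

Therefore ∬_D (27(x^2 + y^2)^2) dA = 419328π.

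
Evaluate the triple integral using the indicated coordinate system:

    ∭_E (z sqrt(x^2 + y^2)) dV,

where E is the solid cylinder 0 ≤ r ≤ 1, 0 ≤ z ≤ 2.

In cylindrical coordinates, x = r cos(θ), y = r sin(θ), z = z, and dV = r dr dθ dz.

The integrand becomes r z, so

    ∭_E (z sqrt(x^2 + y^2)) dV = ∫_{0}^{2π} ∫_{0}^{1} ∫_{0}^{2} (r z) · r dz dr dθ.

Inner (z): 2r^2.
Middle (r from 0 to 1): 2/3.
Outer (θ): 4π/3.

Therefore the triple integral equals 4π/3.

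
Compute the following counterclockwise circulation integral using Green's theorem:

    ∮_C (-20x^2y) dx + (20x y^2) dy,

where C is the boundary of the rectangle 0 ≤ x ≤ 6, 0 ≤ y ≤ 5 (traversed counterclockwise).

Green's theorem converts the closed line integral into a double integral over the enclosed region D:

    ∮_C P dx + Q dy = ∬_D (∂Q/∂x - ∂P/∂y) dA.

Here P = -20x^2y, Q = 20x y^2, so

    ∂Q/∂x = 20y^2,    ∂P/∂y = -20x^2,
    ∂Q/∂x - ∂P/∂y = 20x^2 + 20y^2.

D is the region 0 ≤ x ≤ 6, 0 ≤ y ≤ 5. Evaluating the double integral:

    ∬_D (20x^2 + 20y^2) dA = ∫_0^{6} ∫_0^{5} (20x^2 + 20y^2) dy dx.

Inner (y from 0 to 5): 100x^2 + 2500/3.
Outer (x from 0 to 6): 12200.

Therefore ∮_C P dx + Q dy = 12200.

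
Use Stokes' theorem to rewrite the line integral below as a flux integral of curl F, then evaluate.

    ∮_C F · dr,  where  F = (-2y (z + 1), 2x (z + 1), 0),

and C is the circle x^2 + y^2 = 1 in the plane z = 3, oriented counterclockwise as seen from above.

Let S be the flat disk x^2 + y^2 ≤ 1 in the plane z = 3, with upward unit normal n̂ = ẑ. By Stokes' theorem,

    ∮_C F · dr = ∬_S (∇ × F) · n̂ dS = ∬_D (curl F)_z dA,

where D is the disk x^2 + y^2 ≤ 1.

Compute the curl of F = (-2y (z + 1), 2x (z + 1), 0):
    (∇ × F)_x = ∂F_z/∂y - ∂F_y/∂z = -2x,
    (∇ × F)_y = ∂F_x/∂z - ∂F_z/∂x = -2y,
    (∇ × F)_z = ∂F_y/∂x - ∂F_x/∂y = 4z + 4.

On z = 3, (curl F)_z = 16.

Convert to polar (x = r cos θ, y = r sin θ, dA = r dr dθ); the integrand becomes 16, so

    ∬_D (curl F)_z dA = ∫_0^{2π} ∫_0^{1} (16) · r dr dθ.

Inner (r from 0 to 1): 8.
Outer (θ from 0 to 2π): 16π.

Therefore ∮_C F · dr = 16π.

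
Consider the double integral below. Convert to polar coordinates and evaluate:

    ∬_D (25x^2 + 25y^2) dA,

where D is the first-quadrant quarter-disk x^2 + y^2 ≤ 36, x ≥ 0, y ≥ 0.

The region D is 0 ≤ r ≤ 6, 0 ≤ θ ≤ π/2 in polar coordinates, where x = r cos(θ), y = r sin(θ), and dA = r dr dθ.

Under the substitution, the integrand becomes 25r^2, so

    ∬_D (25x^2 + 25y^2) dA = ∫_{0}^{π/2} ∫_{0}^{6} (25r^2) · r dr dθ.

Inner integral (in r): ∫_{0}^{6} (25r^2) · r dr = 8100.

Outer integral (in θ): ∫_{0}^{π/2} (8100) dθ = 4050π.

Therefore ∬_D (25x^2 + 25y^2) dA = 4050π.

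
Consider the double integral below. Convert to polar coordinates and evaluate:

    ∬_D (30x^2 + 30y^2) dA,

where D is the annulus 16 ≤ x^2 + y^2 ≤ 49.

The region D is 4 ≤ r ≤ 7, 0 ≤ θ ≤ 2π in polar coordinates, where x = r cos(θ), y = r sin(θ), and dA = r dr dθ.

Under the substitution, the integrand becomes 30r^2, so

    ∬_D (30x^2 + 30y^2) dA = ∫_{0}^{2π} ∫_{4}^{7} (30r^2) · r dr dθ.

Inner integral (in r): ∫_{4}^{7} (30r^2) · r dr = 32175/2.

Outer integral (in θ): ∫_{0}^{2π} (32175/2) dθ = 32175π.

Therefore ∬_D (30x^2 + 30y^2) dA = 32175π.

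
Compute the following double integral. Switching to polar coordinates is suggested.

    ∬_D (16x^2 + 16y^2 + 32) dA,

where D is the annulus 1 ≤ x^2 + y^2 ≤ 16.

The region D is 1 ≤ r ≤ 4, 0 ≤ θ ≤ 2π in polar coordinates, where x = r cos(θ), y = r sin(θ), and dA = r dr dθ.

Under the substitution, the integrand becomes 16r^2 + 32, so

    ∬_D (16x^2 + 16y^2 + 32) dA = ∫_{0}^{2π} ∫_{1}^{4} (16r^2 + 32) · r dr dθ.

Inner integral (in r): ∫_{1}^{4} (16r^2 + 32) · r dr = 1260.

Outer integral (in θ): ∫_{0}^{2π} (1260) dθ = 2520π.

Therefore ∬_D (16x^2 + 16y^2 + 32) dA = 2520π.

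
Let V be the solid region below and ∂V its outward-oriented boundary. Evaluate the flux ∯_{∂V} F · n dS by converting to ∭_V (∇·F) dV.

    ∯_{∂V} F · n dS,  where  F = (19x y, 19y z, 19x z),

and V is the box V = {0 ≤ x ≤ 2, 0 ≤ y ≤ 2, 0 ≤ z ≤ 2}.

By the divergence theorem,

    ∯_{∂V} F · n dS = ∭_V (∇ · F) dV.

Compute the divergence:
    ∇ · F = ∂F_x/∂x + ∂F_y/∂y + ∂F_z/∂z = 19y + 19z + 19x = 19x + 19y + 19z.

V is a rectangular box, so dV = dx dy dz with 0 ≤ x ≤ 2, 0 ≤ y ≤ 2, 0 ≤ z ≤ 2.

Integrate (19x + 19y + 19z) over V as an iterated integral:

    ∭_V (∇·F) dV = ∫_0^{2} ∫_0^{2} ∫_0^{2} (19x + 19y + 19z) dz dy dx.

Inner (z from 0 to 2): 38x + 38y + 38.
Middle (y from 0 to 2): 76x + 152.
Outer (x from 0 to 2): 456.

Therefore ∯_{∂V} F · n dS = 456.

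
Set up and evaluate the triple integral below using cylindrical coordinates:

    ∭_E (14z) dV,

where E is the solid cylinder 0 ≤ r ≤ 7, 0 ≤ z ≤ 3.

In cylindrical coordinates, x = r cos(θ), y = r sin(θ), z = z, and dV = r dr dθ dz.

The integrand becomes 14z, so

    ∭_E (14z) dV = ∫_{0}^{2π} ∫_{0}^{7} ∫_{0}^{3} (14z) · r dz dr dθ.

Inner (z): 63r.
Middle (r from 0 to 7): 3087/2.
Outer (θ): 3087π.

Therefore the triple integral equals 3087π.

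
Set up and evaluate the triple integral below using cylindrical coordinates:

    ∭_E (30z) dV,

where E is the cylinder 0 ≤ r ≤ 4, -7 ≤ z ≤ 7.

In cylindrical coordinates, x = r cos(θ), y = r sin(θ), z = z, and dV = r dr dθ dz.

The integrand becomes 30z, so

    ∭_E (30z) dV = ∫_{0}^{2π} ∫_{0}^{4} ∫_{-7}^{7} (30z) · r dz dr dθ.

Inner (z): 0.
Middle (r from 0 to 4): 0.
Outer (θ): 0.

Therefore the triple integral equals 0.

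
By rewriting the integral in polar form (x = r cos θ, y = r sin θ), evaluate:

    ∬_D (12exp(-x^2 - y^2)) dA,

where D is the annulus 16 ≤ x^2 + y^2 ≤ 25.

The region D is 4 ≤ r ≤ 5, 0 ≤ θ ≤ 2π in polar coordinates, where x = r cos(θ), y = r sin(θ), and dA = r dr dθ.

Under the substitution, the integrand becomes 12exp(-r^2), so

    ∬_D (12exp(-x^2 - y^2)) dA = ∫_{0}^{2π} ∫_{4}^{5} (12exp(-r^2)) · r dr dθ.

Inner integral (in r): ∫_{4}^{5} (12exp(-r^2)) · r dr = -(6 - 6exp(9))exp(-25).

Outer integral (in θ): ∫_{0}^{2π} (-(6 - 6exp(9))exp(-25)) dθ = -12π (1 - exp(9))exp(-25).

Therefore ∬_D (12exp(-x^2 - y^2)) dA = -12π (1 - exp(9))exp(-25).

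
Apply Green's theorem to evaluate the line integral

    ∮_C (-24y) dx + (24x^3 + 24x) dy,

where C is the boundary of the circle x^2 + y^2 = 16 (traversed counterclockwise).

Green's theorem converts the closed line integral into a double integral over the enclosed region D:

    ∮_C P dx + Q dy = ∬_D (∂Q/∂x - ∂P/∂y) dA.

Here P = -24y, Q = 24x^3 + 24x, so

    ∂Q/∂x = 72x^2 + 24,    ∂P/∂y = -24,
    ∂Q/∂x - ∂P/∂y = 72x^2 + 48.

D is the region x^2 + y^2 ≤ 16. Evaluating the double integral:

In polar coordinates (x = r cos θ, y = r sin θ, dA = r dr dθ) the integrand becomes 72r^2cos(θ)^2 + 48, so

    ∬_D (72x^2 + 48) dA = ∫_0^{2π} ∫_0^{4} (72r^2cos(θ)^2 + 48) · r dr dθ.

Inner (r from 0 to 4): 4608cos(θ)^2 + 384.
Outer (θ from 0 to 2π): 5376π.

Therefore ∮_C P dx + Q dy = 5376π.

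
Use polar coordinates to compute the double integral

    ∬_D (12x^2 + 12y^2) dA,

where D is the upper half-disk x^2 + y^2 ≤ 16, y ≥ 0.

The region D is 0 ≤ r ≤ 4, 0 ≤ θ ≤ π in polar coordinates, where x = r cos(θ), y = r sin(θ), and dA = r dr dθ.

Under the substitution, the integrand becomes 12r^2, so

    ∬_D (12x^2 + 12y^2) dA = ∫_{0}^{π} ∫_{0}^{4} (12r^2) · r dr dθ.

Inner integral (in r): ∫_{0}^{4} (12r^2) · r dr = 768.

Outer integral (in θ): ∫_{0}^{π} (768) dθ = 768π.

Therefore ∬_D (12x^2 + 12y^2) dA = 768π.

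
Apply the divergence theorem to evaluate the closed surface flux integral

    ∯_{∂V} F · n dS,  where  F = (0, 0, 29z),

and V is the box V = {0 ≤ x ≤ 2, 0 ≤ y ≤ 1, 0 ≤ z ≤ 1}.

By the divergence theorem,

    ∯_{∂V} F · n dS = ∭_V (∇ · F) dV.

Compute the divergence:
    ∇ · F = ∂F_x/∂x + ∂F_y/∂y + ∂F_z/∂z = 0 + 0 + 29 = 29.

V is a rectangular box, so dV = dx dy dz with 0 ≤ x ≤ 2, 0 ≤ y ≤ 1, 0 ≤ z ≤ 1.

Integrate (29) over V as an iterated integral:

    ∭_V (∇·F) dV = ∫_0^{2} ∫_0^{1} ∫_0^{1} (29) dz dy dx.

Inner (z from 0 to 1): 29.
Middle (y from 0 to 1): 29.
Outer (x from 0 to 2): 58.

Therefore ∯_{∂V} F · n dS = 58.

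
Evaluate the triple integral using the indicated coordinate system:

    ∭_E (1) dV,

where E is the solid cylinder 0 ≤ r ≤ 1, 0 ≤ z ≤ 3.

In cylindrical coordinates, x = r cos(θ), y = r sin(θ), z = z, and dV = r dr dθ dz.

The integrand becomes 1, so

    ∭_E (1) dV = ∫_{0}^{2π} ∫_{0}^{1} ∫_{0}^{3} (1) · r dz dr dθ.

Inner (z): 3r.
Middle (r from 0 to 1): 3/2.
Outer (θ): 3π.

Therefore the triple integral equals 3π.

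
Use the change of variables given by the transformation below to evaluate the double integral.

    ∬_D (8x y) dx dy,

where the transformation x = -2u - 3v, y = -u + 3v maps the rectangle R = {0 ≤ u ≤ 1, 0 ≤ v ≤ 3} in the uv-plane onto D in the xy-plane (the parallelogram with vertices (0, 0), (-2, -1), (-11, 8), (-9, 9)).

Compute the Jacobian determinant of (x, y) with respect to (u, v):

    ∂(x,y)/∂(u,v) = | -2  -3 | = (-2)(3) - (-3)(-1) = -9.
                   | -1  3 |

Its absolute value is |J| = 9 (the area scaling factor).

Substituting x = -2u - 3v, y = -u + 3v into the integrand,

    8x y → 16u^2 - 24u v - 72v^2,

so the integral becomes

    ∬_R (16u^2 - 24u v - 72v^2) · |J| du dv = ∫_0^1 ∫_0^3 (144u^2 - 216u v - 648v^2) dv du.

Inner (v): 432u^2 - 972u - 5832.
Outer (u): -6174.

Therefore ∬_D (8x y) dx dy = -6174.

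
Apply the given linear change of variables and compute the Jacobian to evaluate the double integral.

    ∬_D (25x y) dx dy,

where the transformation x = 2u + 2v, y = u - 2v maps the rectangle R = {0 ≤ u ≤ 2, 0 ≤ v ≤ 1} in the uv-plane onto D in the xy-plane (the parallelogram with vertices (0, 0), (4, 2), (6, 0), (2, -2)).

Compute the Jacobian determinant of (x, y) with respect to (u, v):

    ∂(x,y)/∂(u,v) = | 2  2 | = (2)(-2) - (2)(1) = -6.
                   | 1  -2 |

Its absolute value is |J| = 6 (the area scaling factor).

Substituting x = 2u + 2v, y = u - 2v into the integrand,

    25x y → 50u^2 - 50u v - 100v^2,

so the integral becomes

    ∬_R (50u^2 - 50u v - 100v^2) · |J| du dv = ∫_0^2 ∫_0^1 (300u^2 - 300u v - 600v^2) dv du.

Inner (v): 300u^2 - 150u - 200.
Outer (u): 100.

Therefore ∬_D (25x y) dx dy = 100.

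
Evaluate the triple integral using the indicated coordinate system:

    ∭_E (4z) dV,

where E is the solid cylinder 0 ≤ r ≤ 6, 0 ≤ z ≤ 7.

In cylindrical coordinates, x = r cos(θ), y = r sin(θ), z = z, and dV = r dr dθ dz.

The integrand becomes 4z, so

    ∭_E (4z) dV = ∫_{0}^{2π} ∫_{0}^{6} ∫_{0}^{7} (4z) · r dz dr dθ.

Inner (z): 98r.
Middle (r from 0 to 6): 1764.
Outer (θ): 3528π.

Therefore the triple integral equals 3528π.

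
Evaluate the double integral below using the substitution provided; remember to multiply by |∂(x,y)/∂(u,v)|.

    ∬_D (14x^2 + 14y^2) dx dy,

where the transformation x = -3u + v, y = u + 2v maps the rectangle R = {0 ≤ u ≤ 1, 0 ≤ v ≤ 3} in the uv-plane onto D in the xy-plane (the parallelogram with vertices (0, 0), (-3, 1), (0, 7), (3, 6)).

Compute the Jacobian determinant of (x, y) with respect to (u, v):

    ∂(x,y)/∂(u,v) = | -3  1 | = (-3)(2) - (1)(1) = -7.
                   | 1  2 |

Its absolute value is |J| = 7 (the area scaling factor).

Substituting x = -3u + v, y = u + 2v into the integrand,

    14x^2 + 14y^2 → 140u^2 - 28u v + 70v^2,

so the integral becomes

    ∬_R (140u^2 - 28u v + 70v^2) · |J| du dv = ∫_0^1 ∫_0^3 (980u^2 - 196u v + 490v^2) dv du.

Inner (v): 2940u^2 - 882u + 4410.
Outer (u): 4949.

Therefore ∬_D (14x^2 + 14y^2) dx dy = 4949.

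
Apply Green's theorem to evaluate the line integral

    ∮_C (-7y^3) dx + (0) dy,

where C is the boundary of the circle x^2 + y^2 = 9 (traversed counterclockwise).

Green's theorem converts the closed line integral into a double integral over the enclosed region D:

    ∮_C P dx + Q dy = ∬_D (∂Q/∂x - ∂P/∂y) dA.

Here P = -7y^3, Q = 0, so

    ∂Q/∂x = 0,    ∂P/∂y = -21y^2,
    ∂Q/∂x - ∂P/∂y = 21y^2.

D is the region x^2 + y^2 ≤ 9. Evaluating the double integral:

In polar coordinates (x = r cos θ, y = r sin θ, dA = r dr dθ) the integrand becomes 21r^2sin(θ)^2, so

    ∬_D (21y^2) dA = ∫_0^{2π} ∫_0^{3} (21r^2sin(θ)^2) · r dr dθ.

Inner (r from 0 to 3): 1701sin(θ)^2/4.
Outer (θ from 0 to 2π): 1701π/4.

Therefore ∮_C P dx + Q dy = 1701π/4.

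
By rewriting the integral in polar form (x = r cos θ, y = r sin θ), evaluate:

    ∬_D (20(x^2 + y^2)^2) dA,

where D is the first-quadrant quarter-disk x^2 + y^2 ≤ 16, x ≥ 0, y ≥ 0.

The region D is 0 ≤ r ≤ 4, 0 ≤ θ ≤ π/2 in polar coordinates, where x = r cos(θ), y = r sin(θ), and dA = r dr dθ.

Under the substitution, the integrand becomes 20r^4, so

    ∬_D (20(x^2 + y^2)^2) dA = ∫_{0}^{π/2} ∫_{0}^{4} (20r^4) · r dr dθ.

Inner integral (in r): ∫_{0}^{4} (20r^4) · r dr = 40960/3.

Outer integral (in θ): ∫_{0}^{π/2} (40960/3) dθ = 20480π/3.

Therefore ∬_D (20(x^2 + y^2)^2) dA = 20480π/3.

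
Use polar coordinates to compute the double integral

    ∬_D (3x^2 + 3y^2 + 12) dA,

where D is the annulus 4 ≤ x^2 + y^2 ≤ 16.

The region D is 2 ≤ r ≤ 4, 0 ≤ θ ≤ 2π in polar coordinates, where x = r cos(θ), y = r sin(θ), and dA = r dr dθ.

Under the substitution, the integrand becomes 3r^2 + 12, so

    ∬_D (3x^2 + 3y^2 + 12) dA = ∫_{0}^{2π} ∫_{2}^{4} (3r^2 + 12) · r dr dθ.

Inner integral (in r): ∫_{2}^{4} (3r^2 + 12) · r dr = 252.

Outer integral (in θ): ∫_{0}^{2π} (252) dθ = 504π.

Therefore ∬_D (3x^2 + 3y^2 + 12) dA = 504π.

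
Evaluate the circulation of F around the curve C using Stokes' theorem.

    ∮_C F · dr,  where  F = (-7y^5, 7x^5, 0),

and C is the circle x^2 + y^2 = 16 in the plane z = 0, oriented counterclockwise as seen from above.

Let S be the flat disk x^2 + y^2 ≤ 16 in the plane z = 0, with upward unit normal n̂ = ẑ. By Stokes' theorem,

    ∮_C F · dr = ∬_S (∇ × F) · n̂ dS = ∬_D (curl F)_z dA,

where D is the disk x^2 + y^2 ≤ 16.

Compute the curl of F = (-7y^5, 7x^5, 0):
    (∇ × F)_x = ∂F_z/∂y - ∂F_y/∂z = 0,
    (∇ × F)_y = ∂F_x/∂z - ∂F_z/∂x = 0,
    (∇ × F)_z = ∂F_y/∂x - ∂F_x/∂y = 35x^4 + 35y^4.

On z = 0, (curl F)_z = 35x^4 + 35y^4.

Convert to polar (x = r cos θ, y = r sin θ, dA = r dr dθ); the integrand becomes 35r^4(sin(θ)^4 + cos(θ)^4), so

    ∬_D (curl F)_z dA = ∫_0^{2π} ∫_0^{4} (35r^4(sin(θ)^4 + cos(θ)^4)) · r dr dθ.

Inner (r from 0 to 4): 71680sin(θ)^4/3 + 71680cos(θ)^4/3.
Outer (θ from 0 to 2π): 35840π.

Therefore ∮_C F · dr = 35840π.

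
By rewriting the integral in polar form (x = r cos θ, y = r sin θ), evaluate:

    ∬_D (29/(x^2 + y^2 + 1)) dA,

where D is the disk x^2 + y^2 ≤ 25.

The region D is 0 ≤ r ≤ 5, 0 ≤ θ ≤ 2π in polar coordinates, where x = r cos(θ), y = r sin(θ), and dA = r dr dθ.

Under the substitution, the integrand becomes 29/(r^2 + 1), so

    ∬_D (29/(x^2 + y^2 + 1)) dA = ∫_{0}^{2π} ∫_{0}^{5} (29/(r^2 + 1)) · r dr dθ.

Inner integral (in r): ∫_{0}^{5} (29/(r^2 + 1)) · r dr = 29log(26)/2.

Outer integral (in θ): ∫_{0}^{2π} (29log(26)/2) dθ = 29π log(26).

Therefore ∬_D (29/(x^2 + y^2 + 1)) dA = 29π log(26).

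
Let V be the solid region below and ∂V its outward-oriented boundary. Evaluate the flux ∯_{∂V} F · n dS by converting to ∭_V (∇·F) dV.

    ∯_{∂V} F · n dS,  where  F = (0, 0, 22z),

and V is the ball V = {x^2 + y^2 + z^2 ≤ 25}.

By the divergence theorem,

    ∯_{∂V} F · n dS = ∭_V (∇ · F) dV.

Compute the divergence:
    ∇ · F = ∂F_x/∂x + ∂F_y/∂y + ∂F_z/∂z = 0 + 0 + 22 = 22.

In spherical coordinates, x = ρ sin(φ) cos(θ), y = ρ sin(φ) sin(θ), z = ρ cos(φ), dV = ρ^2 sin(φ) dρ dφ dθ, with 0 ≤ ρ ≤ 5, 0 ≤ φ ≤ π, 0 ≤ θ ≤ 2π.

The integrand, after substitution and multiplying by the volume element, becomes (22) · ρ^2 sin(φ), so

    ∭_V (∇·F) dV = ∫_0^{2π} ∫_0^{π} ∫_0^{5} (22) · ρ^2 sin(φ) dρ dφ dθ.

Inner (ρ from 0 to 5): 2750sin(φ)/3.
Middle (φ from 0 to π): 5500/3.
Outer (θ from 0 to 2π): 11000π/3.

Therefore ∯_{∂V} F · n dS = 11000π/3.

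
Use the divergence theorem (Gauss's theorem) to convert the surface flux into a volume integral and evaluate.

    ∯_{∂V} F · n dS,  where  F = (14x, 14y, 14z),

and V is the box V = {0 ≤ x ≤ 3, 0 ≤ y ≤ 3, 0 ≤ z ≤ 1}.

By the divergence theorem,

    ∯_{∂V} F · n dS = ∭_V (∇ · F) dV.

Compute the divergence:
    ∇ · F = ∂F_x/∂x + ∂F_y/∂y + ∂F_z/∂z = 14 + 14 + 14 = 42.

V is a rectangular box, so dV = dx dy dz with 0 ≤ x ≤ 3, 0 ≤ y ≤ 3, 0 ≤ z ≤ 1.

Integrate (42) over V as an iterated integral:

    ∭_V (∇·F) dV = ∫_0^{3} ∫_0^{3} ∫_0^{1} (42) dz dy dx.

Inner (z from 0 to 1): 42.
Middle (y from 0 to 3): 126.
Outer (x from 0 to 3): 378.

Therefore ∯_{∂V} F · n dS = 378.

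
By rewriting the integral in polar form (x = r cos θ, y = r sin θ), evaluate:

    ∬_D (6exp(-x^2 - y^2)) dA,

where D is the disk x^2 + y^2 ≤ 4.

The region D is 0 ≤ r ≤ 2, 0 ≤ θ ≤ 2π in polar coordinates, where x = r cos(θ), y = r sin(θ), and dA = r dr dθ.

Under the substitution, the integrand becomes 6exp(-r^2), so

    ∬_D (6exp(-x^2 - y^2)) dA = ∫_{0}^{2π} ∫_{0}^{2} (6exp(-r^2)) · r dr dθ.

Inner integral (in r): ∫_{0}^{2} (6exp(-r^2)) · r dr = 3 - 3exp(-4).

Outer integral (in θ): ∫_{0}^{2π} (3 - 3exp(-4)) dθ = -6π exp(-4) + 6π.

Therefore ∬_D (6exp(-x^2 - y^2)) dA = -6π exp(-4) + 6π.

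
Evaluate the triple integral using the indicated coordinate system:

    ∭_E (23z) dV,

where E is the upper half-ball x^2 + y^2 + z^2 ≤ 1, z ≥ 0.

In spherical coordinates, x = ρ sin(φ) cos(θ), y = ρ sin(φ) sin(θ), z = ρ cos(φ), and dV = ρ^2 sin(φ) dρ dφ dθ.

The integrand becomes 23ρ cos(φ), so

    ∭_E (23z) dV = ∫_{0}^{2π} ∫_{0}^{π/2} ∫_{0}^{1} (23ρ cos(φ)) · ρ^2 sin(φ) dρ dφ dθ.

Inner (ρ): 23sin(2φ)/8.
Middle (φ): 23/8.
Outer (θ): 23π/4.

Therefore the triple integral equals 23π/4.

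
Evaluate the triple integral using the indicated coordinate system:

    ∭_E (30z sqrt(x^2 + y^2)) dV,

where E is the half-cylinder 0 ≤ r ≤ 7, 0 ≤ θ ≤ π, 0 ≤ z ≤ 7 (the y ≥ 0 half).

In cylindrical coordinates, x = r cos(θ), y = r sin(θ), z = z, and dV = r dr dθ dz.

The integrand becomes 30r z, so

    ∭_E (30z sqrt(x^2 + y^2)) dV = ∫_{0}^{π} ∫_{0}^{7} ∫_{0}^{7} (30r z) · r dz dr dθ.

Inner (z): 735r^2.
Middle (r from 0 to 7): 84035.
Outer (θ): 84035π.

Therefore the triple integral equals 84035π.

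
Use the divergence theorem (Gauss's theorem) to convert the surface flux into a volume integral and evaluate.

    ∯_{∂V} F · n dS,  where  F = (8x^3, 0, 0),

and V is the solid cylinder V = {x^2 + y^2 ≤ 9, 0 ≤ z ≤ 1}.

By the divergence theorem,

    ∯_{∂V} F · n dS = ∭_V (∇ · F) dV.

Compute the divergence:
    ∇ · F = ∂F_x/∂x + ∂F_y/∂y + ∂F_z/∂z = 24x^2 + 0 + 0 = 24x^2.

In cylindrical coordinates, x = r cos(θ), y = r sin(θ), z = z, dV = r dr dθ dz, with 0 ≤ r ≤ 3, 0 ≤ θ ≤ 2π, 0 ≤ z ≤ 1.

The integrand, after substitution and multiplying by the volume element, becomes (24r^2cos(θ)^2) · r, so

    ∭_V (∇·F) dV = ∫_0^{2π} ∫_0^{3} ∫_0^{1} (24r^2cos(θ)^2) · r dz dr dθ.

Inner (z from 0 to 1): 24r^3cos(θ)^2.
Middle (r from 0 to 3): 486cos(θ)^2.
Outer (θ from 0 to 2π): 486π.

Therefore ∯_{∂V} F · n dS = 486π.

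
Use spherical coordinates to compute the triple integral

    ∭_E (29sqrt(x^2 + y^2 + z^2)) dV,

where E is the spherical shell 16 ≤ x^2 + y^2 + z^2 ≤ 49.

In spherical coordinates, x = ρ sin(φ) cos(θ), y = ρ sin(φ) sin(θ), z = ρ cos(φ), and dV = ρ^2 sin(φ) dρ dφ dθ.

The integrand becomes 29ρ, so

    ∭_E (29sqrt(x^2 + y^2 + z^2)) dV = ∫_{0}^{2π} ∫_{0}^{π} ∫_{4}^{7} (29ρ) · ρ^2 sin(φ) dρ dφ dθ.

Inner (ρ): 62205sin(φ)/4.
Middle (φ): 62205/2.
Outer (θ): 62205π.

Therefore the triple integral equals 62205π.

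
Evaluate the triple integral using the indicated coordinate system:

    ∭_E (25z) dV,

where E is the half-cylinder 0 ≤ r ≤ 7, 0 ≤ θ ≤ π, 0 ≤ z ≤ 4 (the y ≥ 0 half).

In cylindrical coordinates, x = r cos(θ), y = r sin(θ), z = z, and dV = r dr dθ dz.

The integrand becomes 25z, so

    ∭_E (25z) dV = ∫_{0}^{π} ∫_{0}^{7} ∫_{0}^{4} (25z) · r dz dr dθ.

Inner (z): 200r.
Middle (r from 0 to 7): 4900.
Outer (θ): 4900π.

Therefore the triple integral equals 4900π.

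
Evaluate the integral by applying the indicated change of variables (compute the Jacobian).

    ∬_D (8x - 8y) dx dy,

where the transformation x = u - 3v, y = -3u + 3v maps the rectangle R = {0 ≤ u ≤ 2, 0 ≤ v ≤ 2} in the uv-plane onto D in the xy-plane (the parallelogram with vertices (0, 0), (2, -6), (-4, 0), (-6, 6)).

Compute the Jacobian determinant of (x, y) with respect to (u, v):

    ∂(x,y)/∂(u,v) = | 1  -3 | = (1)(3) - (-3)(-3) = -6.
                   | -3  3 |

Its absolute value is |J| = 6 (the area scaling factor).

Substituting x = u - 3v, y = -3u + 3v into the integrand,

    8x - 8y → 32u - 48v,

so the integral becomes

    ∬_R (32u - 48v) · |J| du dv = ∫_0^2 ∫_0^2 (192u - 288v) dv du.

Inner (v): 384u - 576.
Outer (u): -384.

Therefore ∬_D (8x - 8y) dx dy = -384.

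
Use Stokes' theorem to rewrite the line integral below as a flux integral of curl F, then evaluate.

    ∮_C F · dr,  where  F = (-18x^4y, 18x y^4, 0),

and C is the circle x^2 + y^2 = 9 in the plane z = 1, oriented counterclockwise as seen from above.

Let S be the flat disk x^2 + y^2 ≤ 9 in the plane z = 1, with upward unit normal n̂ = ẑ. By Stokes' theorem,

    ∮_C F · dr = ∬_S (∇ × F) · n̂ dS = ∬_D (curl F)_z dA,

where D is the disk x^2 + y^2 ≤ 9.

Compute the curl of F = (-18x^4y, 18x y^4, 0):
    (∇ × F)_x = ∂F_z/∂y - ∂F_y/∂z = 0,
    (∇ × F)_y = ∂F_x/∂z - ∂F_z/∂x = 0,
    (∇ × F)_z = ∂F_y/∂x - ∂F_x/∂y = 18x^4 + 18y^4.

On z = 1, (curl F)_z = 18x^4 + 18y^4.

Convert to polar (x = r cos θ, y = r sin θ, dA = r dr dθ); the integrand becomes 18r^4(sin(θ)^4 + cos(θ)^4), so

    ∬_D (curl F)_z dA = ∫_0^{2π} ∫_0^{3} (18r^4(sin(θ)^4 + cos(θ)^4)) · r dr dθ.

Inner (r from 0 to 3): 2187sin(θ)^4 + 2187cos(θ)^4.
Outer (θ from 0 to 2π): 6561π/2.

Therefore ∮_C F · dr = 6561π/2.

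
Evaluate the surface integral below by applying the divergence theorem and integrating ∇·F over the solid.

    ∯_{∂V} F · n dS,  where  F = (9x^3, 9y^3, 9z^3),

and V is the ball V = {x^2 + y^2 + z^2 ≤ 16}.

By the divergence theorem,

    ∯_{∂V} F · n dS = ∭_V (∇ · F) dV.

Compute the divergence:
    ∇ · F = ∂F_x/∂x + ∂F_y/∂y + ∂F_z/∂z = 27x^2 + 27y^2 + 27z^2.

In spherical coordinates, x = ρ sin(φ) cos(θ), y = ρ sin(φ) sin(θ), z = ρ cos(φ), dV = ρ^2 sin(φ) dρ dφ dθ, with 0 ≤ ρ ≤ 4, 0 ≤ φ ≤ π, 0 ≤ θ ≤ 2π.

The integrand, after substitution and multiplying by the volume element, becomes (27ρ^2) · ρ^2 sin(φ), so

    ∭_V (∇·F) dV = ∫_0^{2π} ∫_0^{π} ∫_0^{4} (27ρ^2) · ρ^2 sin(φ) dρ dφ dθ.

Inner (ρ from 0 to 4): 27648sin(φ)/5.
Middle (φ from 0 to π): 55296/5.
Outer (θ from 0 to 2π): 110592π/5.

Therefore ∯_{∂V} F · n dS = 110592π/5.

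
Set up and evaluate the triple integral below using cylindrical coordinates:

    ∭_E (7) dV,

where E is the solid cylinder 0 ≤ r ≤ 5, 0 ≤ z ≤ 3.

In cylindrical coordinates, x = r cos(θ), y = r sin(θ), z = z, and dV = r dr dθ dz.

The integrand becomes 7, so

    ∭_E (7) dV = ∫_{0}^{2π} ∫_{0}^{5} ∫_{0}^{3} (7) · r dz dr dθ.

Inner (z): 21r.
Middle (r from 0 to 5): 525/2.
Outer (θ): 525π.

Therefore the triple integral equals 525π.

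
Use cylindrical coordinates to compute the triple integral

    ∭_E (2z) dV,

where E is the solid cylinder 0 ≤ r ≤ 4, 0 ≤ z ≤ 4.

In cylindrical coordinates, x = r cos(θ), y = r sin(θ), z = z, and dV = r dr dθ dz.

The integrand becomes 2z, so

    ∭_E (2z) dV = ∫_{0}^{2π} ∫_{0}^{4} ∫_{0}^{4} (2z) · r dz dr dθ.

Inner (z): 16r.
Middle (r from 0 to 4): 128.
Outer (θ): 256π.

Therefore the triple integral equals 256π.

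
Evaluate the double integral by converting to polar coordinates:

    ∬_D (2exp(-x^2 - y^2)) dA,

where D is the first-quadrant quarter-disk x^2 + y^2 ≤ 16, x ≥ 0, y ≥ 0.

The region D is 0 ≤ r ≤ 4, 0 ≤ θ ≤ π/2 in polar coordinates, where x = r cos(θ), y = r sin(θ), and dA = r dr dθ.

Under the substitution, the integrand becomes 2exp(-r^2), so

    ∬_D (2exp(-x^2 - y^2)) dA = ∫_{0}^{π/2} ∫_{0}^{4} (2exp(-r^2)) · r dr dθ.

Inner integral (in r): ∫_{0}^{4} (2exp(-r^2)) · r dr = 1 - exp(-16).

Outer integral (in θ): ∫_{0}^{π/2} (1 - exp(-16)) dθ = -π exp(-16)/2 + π/2.

Therefore ∬_D (2exp(-x^2 - y^2)) dA = -π exp(-16)/2 + π/2.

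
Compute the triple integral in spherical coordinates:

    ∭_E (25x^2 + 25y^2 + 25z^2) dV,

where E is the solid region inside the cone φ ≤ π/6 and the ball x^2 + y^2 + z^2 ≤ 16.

In spherical coordinates, x = ρ sin(φ) cos(θ), y = ρ sin(φ) sin(θ), z = ρ cos(φ), and dV = ρ^2 sin(φ) dρ dφ dθ.

The integrand becomes 25ρ^2, so

    ∭_E (25x^2 + 25y^2 + 25z^2) dV = ∫_{0}^{2π} ∫_{0}^{π/6} ∫_{0}^{4} (25ρ^2) · ρ^2 sin(φ) dρ dφ dθ.

Inner (ρ): 5120sin(φ).
Middle (φ): 5120 - 2560sqrt(3).
Outer (θ): 5120π (2 - sqrt(3)).

Therefore the triple integral equals 5120π (2 - sqrt(3)).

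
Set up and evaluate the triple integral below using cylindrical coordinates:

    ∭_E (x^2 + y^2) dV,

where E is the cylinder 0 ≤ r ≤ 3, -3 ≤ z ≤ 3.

In cylindrical coordinates, x = r cos(θ), y = r sin(θ), z = z, and dV = r dr dθ dz.

The integrand becomes r^2, so

    ∭_E (x^2 + y^2) dV = ∫_{0}^{2π} ∫_{0}^{3} ∫_{-3}^{3} (r^2) · r dz dr dθ.

Inner (z): 6r^3.
Middle (r from 0 to 3): 243/2.
Outer (θ): 243π.

Therefore the triple integral equals 243π.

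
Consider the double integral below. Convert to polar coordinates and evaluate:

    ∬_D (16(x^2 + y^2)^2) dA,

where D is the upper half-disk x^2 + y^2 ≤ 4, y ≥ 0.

The region D is 0 ≤ r ≤ 2, 0 ≤ θ ≤ π in polar coordinates, where x = r cos(θ), y = r sin(θ), and dA = r dr dθ.

Under the substitution, the integrand becomes 16r^4, so

    ∬_D (16(x^2 + y^2)^2) dA = ∫_{0}^{π} ∫_{0}^{2} (16r^4) · r dr dθ.

Inner integral (in r): ∫_{0}^{2} (16r^4) · r dr = 512/3.

Outer integral (in θ): ∫_{0}^{π} (512/3) dθ = 512π/3.

Therefore ∬_D (16(x^2 + y^2)^2) dA = 512π/3.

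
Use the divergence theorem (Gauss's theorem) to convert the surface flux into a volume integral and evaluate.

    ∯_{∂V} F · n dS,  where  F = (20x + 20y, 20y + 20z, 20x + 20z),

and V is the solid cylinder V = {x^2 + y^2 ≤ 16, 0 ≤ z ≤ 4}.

By the divergence theorem,

    ∯_{∂V} F · n dS = ∭_V (∇ · F) dV.

Compute the divergence:
    ∇ · F = ∂F_x/∂x + ∂F_y/∂y + ∂F_z/∂z = 20 + 20 + 20 = 60.

In cylindrical coordinates, x = r cos(θ), y = r sin(θ), z = z, dV = r dr dθ dz, with 0 ≤ r ≤ 4, 0 ≤ θ ≤ 2π, 0 ≤ z ≤ 4.

The integrand, after substitution and multiplying by the volume element, becomes (60) · r, so

    ∭_V (∇·F) dV = ∫_0^{2π} ∫_0^{4} ∫_0^{4} (60) · r dz dr dθ.

Inner (z from 0 to 4): 240r.
Middle (r from 0 to 4): 1920.
Outer (θ from 0 to 2π): 3840π.

Therefore ∯_{∂V} F · n dS = 3840π.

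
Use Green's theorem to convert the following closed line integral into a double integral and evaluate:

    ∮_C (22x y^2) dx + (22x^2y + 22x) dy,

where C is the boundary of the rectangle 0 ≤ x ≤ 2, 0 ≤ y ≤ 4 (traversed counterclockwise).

Green's theorem converts the closed line integral into a double integral over the enclosed region D:

    ∮_C P dx + Q dy = ∬_D (∂Q/∂x - ∂P/∂y) dA.

Here P = 22x y^2, Q = 22x^2y + 22x, so

    ∂Q/∂x = 44x y + 22,    ∂P/∂y = 44x y,
    ∂Q/∂x - ∂P/∂y = 22.

D is the region 0 ≤ x ≤ 2, 0 ≤ y ≤ 4. Evaluating the double integral:

    ∬_D (22) dA = ∫_0^{2} ∫_0^{4} (22) dy dx.

Inner (y from 0 to 4): 88.
Outer (x from 0 to 2): 176.

Therefore ∮_C P dx + Q dy = 176.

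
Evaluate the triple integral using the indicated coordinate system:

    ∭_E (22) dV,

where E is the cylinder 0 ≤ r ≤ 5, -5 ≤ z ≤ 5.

In cylindrical coordinates, x = r cos(θ), y = r sin(θ), z = z, and dV = r dr dθ dz.

The integrand becomes 22, so

    ∭_E (22) dV = ∫_{0}^{2π} ∫_{0}^{5} ∫_{-5}^{5} (22) · r dz dr dθ.

Inner (z): 220r.
Middle (r from 0 to 5): 2750.
Outer (θ): 5500π.

Therefore the triple integral equals 5500π.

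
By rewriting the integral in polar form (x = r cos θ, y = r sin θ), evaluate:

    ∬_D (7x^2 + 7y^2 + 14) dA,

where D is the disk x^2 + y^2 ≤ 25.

The region D is 0 ≤ r ≤ 5, 0 ≤ θ ≤ 2π in polar coordinates, where x = r cos(θ), y = r sin(θ), and dA = r dr dθ.

Under the substitution, the integrand becomes 7r^2 + 14, so

    ∬_D (7x^2 + 7y^2 + 14) dA = ∫_{0}^{2π} ∫_{0}^{5} (7r^2 + 14) · r dr dθ.

Inner integral (in r): ∫_{0}^{5} (7r^2 + 14) · r dr = 5075/4.

Outer integral (in θ): ∫_{0}^{2π} (5075/4) dθ = 5075π/2.

Therefore ∬_D (7x^2 + 7y^2 + 14) dA = 5075π/2.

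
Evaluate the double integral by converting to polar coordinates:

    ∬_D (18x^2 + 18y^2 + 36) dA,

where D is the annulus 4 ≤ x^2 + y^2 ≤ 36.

The region D is 2 ≤ r ≤ 6, 0 ≤ θ ≤ 2π in polar coordinates, where x = r cos(θ), y = r sin(θ), and dA = r dr dθ.

Under the substitution, the integrand becomes 18r^2 + 36, so

    ∬_D (18x^2 + 18y^2 + 36) dA = ∫_{0}^{2π} ∫_{2}^{6} (18r^2 + 36) · r dr dθ.

Inner integral (in r): ∫_{2}^{6} (18r^2 + 36) · r dr = 6336.

Outer integral (in θ): ∫_{0}^{2π} (6336) dθ = 12672π.

Therefore ∬_D (18x^2 + 18y^2 + 36) dA = 12672π.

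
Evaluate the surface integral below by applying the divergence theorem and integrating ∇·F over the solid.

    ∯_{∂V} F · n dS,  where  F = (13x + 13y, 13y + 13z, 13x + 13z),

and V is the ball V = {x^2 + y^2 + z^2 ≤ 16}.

By the divergence theorem,

    ∯_{∂V} F · n dS = ∭_V (∇ · F) dV.

Compute the divergence:
    ∇ · F = ∂F_x/∂x + ∂F_y/∂y + ∂F_z/∂z = 13 + 13 + 13 = 39.

In spherical coordinates, x = ρ sin(φ) cos(θ), y = ρ sin(φ) sin(θ), z = ρ cos(φ), dV = ρ^2 sin(φ) dρ dφ dθ, with 0 ≤ ρ ≤ 4, 0 ≤ φ ≤ π, 0 ≤ θ ≤ 2π.

The integrand, after substitution and multiplying by the volume element, becomes (39) · ρ^2 sin(φ), so

    ∭_V (∇·F) dV = ∫_0^{2π} ∫_0^{π} ∫_0^{4} (39) · ρ^2 sin(φ) dρ dφ dθ.

Inner (ρ from 0 to 4): 832sin(φ).
Middle (φ from 0 to π): 1664.
Outer (θ from 0 to 2π): 3328π.

Therefore ∯_{∂V} F · n dS = 3328π.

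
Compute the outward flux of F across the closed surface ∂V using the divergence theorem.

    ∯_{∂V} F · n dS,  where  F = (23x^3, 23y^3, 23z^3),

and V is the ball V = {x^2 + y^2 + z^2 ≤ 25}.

By the divergence theorem,

    ∯_{∂V} F · n dS = ∭_V (∇ · F) dV.

Compute the divergence:
    ∇ · F = ∂F_x/∂x + ∂F_y/∂y + ∂F_z/∂z = 69x^2 + 69y^2 + 69z^2.

In spherical coordinates, x = ρ sin(φ) cos(θ), y = ρ sin(φ) sin(θ), z = ρ cos(φ), dV = ρ^2 sin(φ) dρ dφ dθ, with 0 ≤ ρ ≤ 5, 0 ≤ φ ≤ π, 0 ≤ θ ≤ 2π.

The integrand, after substitution and multiplying by the volume element, becomes (69ρ^2) · ρ^2 sin(φ), so

    ∭_V (∇·F) dV = ∫_0^{2π} ∫_0^{π} ∫_0^{5} (69ρ^2) · ρ^2 sin(φ) dρ dφ dθ.

Inner (ρ from 0 to 5): 43125sin(φ).
Middle (φ from 0 to π): 86250.
Outer (θ from 0 to 2π): 172500π.

Therefore ∯_{∂V} F · n dS = 172500π.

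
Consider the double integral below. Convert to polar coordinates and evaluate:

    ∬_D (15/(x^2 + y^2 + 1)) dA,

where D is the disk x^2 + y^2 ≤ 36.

The region D is 0 ≤ r ≤ 6, 0 ≤ θ ≤ 2π in polar coordinates, where x = r cos(θ), y = r sin(θ), and dA = r dr dθ.

Under the substitution, the integrand becomes 15/(r^2 + 1), so

    ∬_D (15/(x^2 + y^2 + 1)) dA = ∫_{0}^{2π} ∫_{0}^{6} (15/(r^2 + 1)) · r dr dθ.

Inner integral (in r): ∫_{0}^{6} (15/(r^2 + 1)) · r dr = 15log(37)/2.

Outer integral (in θ): ∫_{0}^{2π} (15log(37)/2) dθ = 15π log(37).

Therefore ∬_D (15/(x^2 + y^2 + 1)) dA = 15π log(37).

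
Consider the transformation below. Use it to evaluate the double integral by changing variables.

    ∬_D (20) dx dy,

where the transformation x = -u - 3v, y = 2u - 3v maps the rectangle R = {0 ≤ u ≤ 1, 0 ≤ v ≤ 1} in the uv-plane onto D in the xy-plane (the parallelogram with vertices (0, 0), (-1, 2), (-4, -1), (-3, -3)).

Compute the Jacobian determinant of (x, y) with respect to (u, v):

    ∂(x,y)/∂(u,v) = | -1  -3 | = (-1)(-3) - (-3)(2) = 9.
                   | 2  -3 |

Its absolute value is |J| = 9 (the area scaling factor).

Substituting x = -u - 3v, y = 2u - 3v into the integrand,

    20 → 20,

so the integral becomes

    ∬_R (20) · |J| du dv = ∫_0^1 ∫_0^1 (180) dv du.

Inner (v): 180.
Outer (u): 180.

Therefore ∬_D (20) dx dy = 180.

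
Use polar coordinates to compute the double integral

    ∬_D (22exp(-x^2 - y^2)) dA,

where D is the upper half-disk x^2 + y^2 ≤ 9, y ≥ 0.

The region D is 0 ≤ r ≤ 3, 0 ≤ θ ≤ π in polar coordinates, where x = r cos(θ), y = r sin(θ), and dA = r dr dθ.

Under the substitution, the integrand becomes 22exp(-r^2), so

    ∬_D (22exp(-x^2 - y^2)) dA = ∫_{0}^{π} ∫_{0}^{3} (22exp(-r^2)) · r dr dθ.

Inner integral (in r): ∫_{0}^{3} (22exp(-r^2)) · r dr = 11 - 11exp(-9).

Outer integral (in θ): ∫_{0}^{π} (11 - 11exp(-9)) dθ = -11π exp(-9) + 11π.

Therefore ∬_D (22exp(-x^2 - y^2)) dA = -11π exp(-9) + 11π.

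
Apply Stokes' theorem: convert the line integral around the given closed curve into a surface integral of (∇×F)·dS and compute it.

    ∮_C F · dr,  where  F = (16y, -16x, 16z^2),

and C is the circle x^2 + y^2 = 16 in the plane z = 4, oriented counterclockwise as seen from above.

Let S be the flat disk x^2 + y^2 ≤ 16 in the plane z = 4, with upward unit normal n̂ = ẑ. By Stokes' theorem,

    ∮_C F · dr = ∬_S (∇ × F) · n̂ dS = ∬_D (curl F)_z dA,

where D is the disk x^2 + y^2 ≤ 16.

Compute the curl of F = (16y, -16x, 16z^2):
    (∇ × F)_x = ∂F_z/∂y - ∂F_y/∂z = 0,
    (∇ × F)_y = ∂F_x/∂z - ∂F_z/∂x = 0,
    (∇ × F)_z = ∂F_y/∂x - ∂F_x/∂y = -32.

On z = 4, (curl F)_z = -32.

Convert to polar (x = r cos θ, y = r sin θ, dA = r dr dθ); the integrand becomes -32, so

    ∬_D (curl F)_z dA = ∫_0^{2π} ∫_0^{4} (-32) · r dr dθ.

Inner (r from 0 to 4): -256.
Outer (θ from 0 to 2π): -512π.

Therefore ∮_C F · dr = -512π.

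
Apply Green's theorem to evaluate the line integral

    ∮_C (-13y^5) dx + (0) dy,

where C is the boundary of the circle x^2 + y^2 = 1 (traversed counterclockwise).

Green's theorem converts the closed line integral into a double integral over the enclosed region D:

    ∮_C P dx + Q dy = ∬_D (∂Q/∂x - ∂P/∂y) dA.

Here P = -13y^5, Q = 0, so

    ∂Q/∂x = 0,    ∂P/∂y = -65y^4,
    ∂Q/∂x - ∂P/∂y = 65y^4.

D is the region x^2 + y^2 ≤ 1. Evaluating the double integral:

In polar coordinates (x = r cos θ, y = r sin θ, dA = r dr dθ) the integrand becomes 65r^4sin(θ)^4, so

    ∬_D (65y^4) dA = ∫_0^{2π} ∫_0^{1} (65r^4sin(θ)^4) · r dr dθ.

Inner (r from 0 to 1): 65sin(θ)^4/6.
Outer (θ from 0 to 2π): 65π/8.

Therefore ∮_C P dx + Q dy = 65π/8.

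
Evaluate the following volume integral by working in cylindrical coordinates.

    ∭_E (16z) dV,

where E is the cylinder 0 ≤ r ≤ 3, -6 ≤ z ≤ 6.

In cylindrical coordinates, x = r cos(θ), y = r sin(θ), z = z, and dV = r dr dθ dz.

The integrand becomes 16z, so

    ∭_E (16z) dV = ∫_{0}^{2π} ∫_{0}^{3} ∫_{-6}^{6} (16z) · r dz dr dθ.

Inner (z): 0.
Middle (r from 0 to 3): 0.
Outer (θ): 0.

Therefore the triple integral equals 0.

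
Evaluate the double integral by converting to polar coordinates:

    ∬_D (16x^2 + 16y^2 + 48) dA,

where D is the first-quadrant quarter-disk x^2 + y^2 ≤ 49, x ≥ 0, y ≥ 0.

The region D is 0 ≤ r ≤ 7, 0 ≤ θ ≤ π/2 in polar coordinates, where x = r cos(θ), y = r sin(θ), and dA = r dr dθ.

Under the substitution, the integrand becomes 16r^2 + 48, so

    ∬_D (16x^2 + 16y^2 + 48) dA = ∫_{0}^{π/2} ∫_{0}^{7} (16r^2 + 48) · r dr dθ.

Inner integral (in r): ∫_{0}^{7} (16r^2 + 48) · r dr = 10780.

Outer integral (in θ): ∫_{0}^{π/2} (10780) dθ = 5390π.

Therefore ∬_D (16x^2 + 16y^2 + 48) dA = 5390π.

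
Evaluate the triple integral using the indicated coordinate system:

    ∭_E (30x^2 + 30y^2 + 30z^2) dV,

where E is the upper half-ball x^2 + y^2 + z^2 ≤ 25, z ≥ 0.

In spherical coordinates, x = ρ sin(φ) cos(θ), y = ρ sin(φ) sin(θ), z = ρ cos(φ), and dV = ρ^2 sin(φ) dρ dφ dθ.

The integrand becomes 30ρ^2, so

    ∭_E (30x^2 + 30y^2 + 30z^2) dV = ∫_{0}^{2π} ∫_{0}^{π/2} ∫_{0}^{5} (30ρ^2) · ρ^2 sin(φ) dρ dφ dθ.

Inner (ρ): 18750sin(φ).
Middle (φ): 18750.
Outer (θ): 37500π.

Therefore the triple integral equals 37500π.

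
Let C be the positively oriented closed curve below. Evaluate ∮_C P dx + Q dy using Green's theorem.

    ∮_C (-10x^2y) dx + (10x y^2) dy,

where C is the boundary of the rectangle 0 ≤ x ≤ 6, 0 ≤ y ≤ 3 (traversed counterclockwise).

Green's theorem converts the closed line integral into a double integral over the enclosed region D:

    ∮_C P dx + Q dy = ∬_D (∂Q/∂x - ∂P/∂y) dA.

Here P = -10x^2y, Q = 10x y^2, so

    ∂Q/∂x = 10y^2,    ∂P/∂y = -10x^2,
    ∂Q/∂x - ∂P/∂y = 10x^2 + 10y^2.

D is the region 0 ≤ x ≤ 6, 0 ≤ y ≤ 3. Evaluating the double integral:

    ∬_D (10x^2 + 10y^2) dA = ∫_0^{6} ∫_0^{3} (10x^2 + 10y^2) dy dx.

Inner (y from 0 to 3): 30x^2 + 90.
Outer (x from 0 to 6): 2700.

Therefore ∮_C P dx + Q dy = 2700.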